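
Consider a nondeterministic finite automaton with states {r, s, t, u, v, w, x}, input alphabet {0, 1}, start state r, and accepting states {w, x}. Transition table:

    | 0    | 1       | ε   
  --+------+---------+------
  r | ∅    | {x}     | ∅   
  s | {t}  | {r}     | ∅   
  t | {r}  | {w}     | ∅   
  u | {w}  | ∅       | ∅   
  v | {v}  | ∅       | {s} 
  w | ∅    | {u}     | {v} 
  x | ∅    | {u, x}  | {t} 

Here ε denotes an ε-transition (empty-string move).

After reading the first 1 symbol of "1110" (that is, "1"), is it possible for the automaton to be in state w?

Start in {r}.
Read '1': r→{x}; union {x}; ε-closure = {t, x}.
State w is not in {t, x}.

No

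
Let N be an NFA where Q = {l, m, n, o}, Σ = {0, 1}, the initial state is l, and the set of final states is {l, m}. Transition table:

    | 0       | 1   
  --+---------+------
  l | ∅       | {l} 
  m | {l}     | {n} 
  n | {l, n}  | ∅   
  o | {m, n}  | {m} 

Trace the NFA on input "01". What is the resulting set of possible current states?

∅

Start in {l}.
Read '0': {l} → ∅.
The set is empty and remains empty for the remaining 1 symbol.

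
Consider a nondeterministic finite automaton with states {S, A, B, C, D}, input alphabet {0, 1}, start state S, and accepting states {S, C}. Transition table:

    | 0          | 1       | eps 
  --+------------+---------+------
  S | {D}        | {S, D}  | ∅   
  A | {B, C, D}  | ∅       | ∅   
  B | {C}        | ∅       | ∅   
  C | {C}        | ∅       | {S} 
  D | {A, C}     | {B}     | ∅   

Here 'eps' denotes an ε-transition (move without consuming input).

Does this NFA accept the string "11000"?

Yes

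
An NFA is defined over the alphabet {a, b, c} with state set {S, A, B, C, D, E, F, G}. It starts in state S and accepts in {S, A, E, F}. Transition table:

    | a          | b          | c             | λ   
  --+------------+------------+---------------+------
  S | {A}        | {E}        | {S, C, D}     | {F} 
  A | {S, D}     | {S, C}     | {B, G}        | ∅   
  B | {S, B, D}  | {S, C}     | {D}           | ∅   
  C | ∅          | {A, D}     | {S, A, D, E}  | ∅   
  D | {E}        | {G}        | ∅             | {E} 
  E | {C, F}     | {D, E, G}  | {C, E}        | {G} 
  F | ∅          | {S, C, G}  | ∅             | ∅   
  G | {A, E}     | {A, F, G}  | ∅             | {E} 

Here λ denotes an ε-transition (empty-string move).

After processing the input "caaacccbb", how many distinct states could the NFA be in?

7

Start: ε-closure({S}) = {S, F}.
Read 'c': S→{S, C, D}, F→∅; union {S, C, D}; ε-closure = {S, C, D, E, F, G}.
Read 'a': S→{A}, C→∅, D→{E}, E→{C, F}, F→∅, G→{A, E}; union {A, C, E, F}; ε-closure = {A, C, E, F, G}.
Read 'a': A→{S, D}, C→∅, E→{C, F}, F→∅, G→{A, E}; union {S, A, C, D, E, F}; ε-closure = {S, A, C, D, E, F, G}.
Read 'a': S→{A}, A→{S, D}, C→∅, D→{E}, E→{C, F}, F→∅, G→{A, E}; union {S, A, C, D, E, F}; ε-closure = {S, A, C, D, E, F, G}.
Read 'c': S→{S, C, D}, A→{B, G}, C→{S, A, D, E}, D→∅, E→{C, E}, F→∅, G→∅; union {S, A, B, C, D, E, G}; ε-closure = {S, A, B, C, D, E, F, G}.
Read 'c': S→{S, C, D}, A→{B, G}, B→{D}, C→{S, A, D, E}, D→∅, E→{C, E}, F→∅, G→∅; union {S, A, B, C, D, E, G}; ε-closure = {S, A, B, C, D, E, F, G}.
Read 'c': S→{S, C, D}, A→{B, G}, B→{D}, C→{S, A, D, E}, D→∅, E→{C, E}, F→∅, G→∅; union {S, A, B, C, D, E, G}; ε-closure = {S, A, B, C, D, E, F, G}.
Read 'b': S→{E}, A→{S, C}, B→{S, C}, C→{A, D}, D→{G}, E→{D, E, G}, F→{S, C, G}, G→{A, F, G}; now {S, A, C, D, E, F, G}.
Read 'b': S→{E}, A→{S, C}, C→{A, D}, D→{G}, E→{D, E, G}, F→{S, C, G}, G→{A, F, G}; now {S, A, C, D, E, F, G}.
That set has 7 states.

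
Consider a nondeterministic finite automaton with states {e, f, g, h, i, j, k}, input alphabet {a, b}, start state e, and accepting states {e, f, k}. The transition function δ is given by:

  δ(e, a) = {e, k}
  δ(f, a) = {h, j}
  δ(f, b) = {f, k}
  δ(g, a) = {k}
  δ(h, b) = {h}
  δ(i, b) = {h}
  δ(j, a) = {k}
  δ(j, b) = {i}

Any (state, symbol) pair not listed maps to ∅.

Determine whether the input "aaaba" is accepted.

No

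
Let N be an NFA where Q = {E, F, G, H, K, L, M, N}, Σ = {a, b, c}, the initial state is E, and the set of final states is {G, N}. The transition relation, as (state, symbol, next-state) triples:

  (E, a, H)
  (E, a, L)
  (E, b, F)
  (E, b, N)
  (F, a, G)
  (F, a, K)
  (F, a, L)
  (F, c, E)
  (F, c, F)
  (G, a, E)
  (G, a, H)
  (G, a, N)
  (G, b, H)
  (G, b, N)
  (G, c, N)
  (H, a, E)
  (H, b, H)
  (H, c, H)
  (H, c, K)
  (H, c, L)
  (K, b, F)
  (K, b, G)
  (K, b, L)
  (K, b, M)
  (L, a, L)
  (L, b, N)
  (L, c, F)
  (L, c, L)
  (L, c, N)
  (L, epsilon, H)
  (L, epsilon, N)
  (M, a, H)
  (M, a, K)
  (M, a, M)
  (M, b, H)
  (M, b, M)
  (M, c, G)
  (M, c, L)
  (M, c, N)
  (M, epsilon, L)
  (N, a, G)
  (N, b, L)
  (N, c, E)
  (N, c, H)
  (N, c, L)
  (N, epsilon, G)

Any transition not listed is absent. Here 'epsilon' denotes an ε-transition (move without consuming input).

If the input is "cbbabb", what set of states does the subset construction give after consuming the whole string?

Start in {E}.
Read 'c': {E} → ∅.
The set is empty and remains empty for the remaining 5 symbols.

∅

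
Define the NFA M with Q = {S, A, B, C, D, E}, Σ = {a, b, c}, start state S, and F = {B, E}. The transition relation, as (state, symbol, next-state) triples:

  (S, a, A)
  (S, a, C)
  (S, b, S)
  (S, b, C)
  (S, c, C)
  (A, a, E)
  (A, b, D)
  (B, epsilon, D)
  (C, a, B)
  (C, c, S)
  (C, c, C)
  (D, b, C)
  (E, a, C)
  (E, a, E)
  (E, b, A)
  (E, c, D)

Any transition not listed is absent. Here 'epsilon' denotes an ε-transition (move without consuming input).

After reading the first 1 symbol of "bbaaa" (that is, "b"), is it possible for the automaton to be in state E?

Start in {S}.
Read 'b': {S} → {S, C}.
State E is not in {S, C}.

No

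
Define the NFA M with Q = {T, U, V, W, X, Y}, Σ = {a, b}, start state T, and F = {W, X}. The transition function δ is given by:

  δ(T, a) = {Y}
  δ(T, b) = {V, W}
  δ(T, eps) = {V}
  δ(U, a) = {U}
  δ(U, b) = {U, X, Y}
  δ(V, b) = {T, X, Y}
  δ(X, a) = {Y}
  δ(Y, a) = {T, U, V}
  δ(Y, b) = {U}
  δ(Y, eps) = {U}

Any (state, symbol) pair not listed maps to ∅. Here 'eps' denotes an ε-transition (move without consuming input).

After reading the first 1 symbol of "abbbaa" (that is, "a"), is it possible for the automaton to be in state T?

No

Start: ε-closure({T}) = {T, V}.
Read 'a': T→{Y}, V→∅; union {Y}; ε-closure = {U, Y}.
State T is not in {U, Y}.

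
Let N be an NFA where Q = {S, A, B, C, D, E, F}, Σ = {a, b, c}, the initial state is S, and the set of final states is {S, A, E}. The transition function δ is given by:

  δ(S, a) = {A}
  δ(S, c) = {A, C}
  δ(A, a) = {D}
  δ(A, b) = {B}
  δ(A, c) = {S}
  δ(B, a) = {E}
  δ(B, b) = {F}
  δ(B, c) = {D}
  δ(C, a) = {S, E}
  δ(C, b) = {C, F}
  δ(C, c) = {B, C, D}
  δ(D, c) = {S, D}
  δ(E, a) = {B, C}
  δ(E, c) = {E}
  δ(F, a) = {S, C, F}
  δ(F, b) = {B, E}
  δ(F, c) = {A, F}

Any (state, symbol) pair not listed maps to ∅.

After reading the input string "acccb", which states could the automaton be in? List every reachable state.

Start in {S}.
Read 'a': S→{A}; now {A}.
Read 'c': A→{S}; now {S}.
Read 'c': S→{A, C}; now {A, C}.
Read 'c': A→{S}, C→{B, C, D}; now {S, B, C, D}.
Read 'b': S→∅, B→{F}, C→{C, F}, D→∅; now {C, F}.

{C, F}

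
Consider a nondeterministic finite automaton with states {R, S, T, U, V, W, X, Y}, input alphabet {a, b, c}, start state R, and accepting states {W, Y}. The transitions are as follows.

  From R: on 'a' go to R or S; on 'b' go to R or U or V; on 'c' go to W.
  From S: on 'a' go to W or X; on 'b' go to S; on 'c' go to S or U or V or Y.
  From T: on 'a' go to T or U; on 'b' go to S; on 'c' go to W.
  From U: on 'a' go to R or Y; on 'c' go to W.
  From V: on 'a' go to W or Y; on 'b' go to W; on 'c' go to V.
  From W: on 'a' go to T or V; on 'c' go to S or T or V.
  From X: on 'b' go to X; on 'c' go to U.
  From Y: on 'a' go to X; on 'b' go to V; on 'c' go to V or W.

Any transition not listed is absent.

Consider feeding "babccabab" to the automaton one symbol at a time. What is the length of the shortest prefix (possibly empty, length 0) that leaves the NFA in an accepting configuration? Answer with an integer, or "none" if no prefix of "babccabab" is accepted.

2

Start in {R}.
Read 'b': R→{R, U, V}; now {R, U, V}.
Read 'a': R→{R, S}, U→{R, Y}, V→{W, Y}; now {R, S, W, Y}.
None of the earlier sets intersect F, but {R, S, W, Y} does.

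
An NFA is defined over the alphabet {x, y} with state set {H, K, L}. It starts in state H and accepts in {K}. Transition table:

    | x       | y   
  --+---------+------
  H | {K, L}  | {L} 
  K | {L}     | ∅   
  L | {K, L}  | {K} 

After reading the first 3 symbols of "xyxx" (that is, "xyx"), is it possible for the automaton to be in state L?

Yes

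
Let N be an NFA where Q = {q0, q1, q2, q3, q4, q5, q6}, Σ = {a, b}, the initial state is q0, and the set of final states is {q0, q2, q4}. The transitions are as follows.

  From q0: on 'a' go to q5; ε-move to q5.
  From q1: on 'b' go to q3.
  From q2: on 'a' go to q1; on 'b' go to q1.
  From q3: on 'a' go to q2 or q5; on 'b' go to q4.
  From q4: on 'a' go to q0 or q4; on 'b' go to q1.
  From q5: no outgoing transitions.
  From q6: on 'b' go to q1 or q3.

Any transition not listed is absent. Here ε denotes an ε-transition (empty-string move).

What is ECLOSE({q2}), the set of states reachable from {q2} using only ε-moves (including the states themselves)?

Begin with {q2}.
No ε-moves leave this set, so the closure equals the set itself.

{q2}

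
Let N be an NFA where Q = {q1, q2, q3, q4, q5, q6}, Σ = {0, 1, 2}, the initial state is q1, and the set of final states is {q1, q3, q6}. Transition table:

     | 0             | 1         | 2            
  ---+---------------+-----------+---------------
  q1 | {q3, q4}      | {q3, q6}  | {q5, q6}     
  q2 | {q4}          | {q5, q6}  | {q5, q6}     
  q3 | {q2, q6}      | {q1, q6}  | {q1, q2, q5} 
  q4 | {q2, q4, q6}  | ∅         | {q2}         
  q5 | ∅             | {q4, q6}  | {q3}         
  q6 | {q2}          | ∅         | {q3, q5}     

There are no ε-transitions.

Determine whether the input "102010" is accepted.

Start in {q1}.
Read '1': q1→{q3, q6}; now {q3, q6}.
Read '0': q3→{q2, q6}, q6→{q2}; now {q2, q6}.
Read '2': q2→{q5, q6}, q6→{q3, q5}; now {q3, q5, q6}.
Read '0': q3→{q2, q6}, q5→∅, q6→{q2}; now {q2, q6}.
Read '1': q2→{q5, q6}, q6→∅; now {q5, q6}.
Read '0': q5→∅, q6→{q2}; now {q2}.
The final set {q2} contains no accepting state.

No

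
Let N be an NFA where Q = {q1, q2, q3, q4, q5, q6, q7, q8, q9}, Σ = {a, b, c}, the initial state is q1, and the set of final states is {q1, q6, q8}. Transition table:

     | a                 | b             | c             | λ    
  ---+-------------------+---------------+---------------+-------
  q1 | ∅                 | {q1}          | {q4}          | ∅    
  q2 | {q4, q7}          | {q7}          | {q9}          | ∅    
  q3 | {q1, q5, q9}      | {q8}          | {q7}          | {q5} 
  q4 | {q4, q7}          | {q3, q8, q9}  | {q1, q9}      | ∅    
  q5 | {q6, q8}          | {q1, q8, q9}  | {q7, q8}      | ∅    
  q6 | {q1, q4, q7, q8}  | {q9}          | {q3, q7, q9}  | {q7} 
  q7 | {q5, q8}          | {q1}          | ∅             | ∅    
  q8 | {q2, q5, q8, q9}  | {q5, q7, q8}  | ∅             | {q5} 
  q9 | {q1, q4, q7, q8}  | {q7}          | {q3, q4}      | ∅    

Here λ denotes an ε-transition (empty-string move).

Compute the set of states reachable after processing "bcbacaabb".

{q1, q5, q7, q8, q9}

Start in {q1}.
Read 'b': q1→{q1}; now {q1}.
Read 'c': q1→{q4}; now {q4}.
Read 'b': q4→{q3, q8, q9}; union {q3, q8, q9}; ε-closure = {q3, q5, q8, q9}.
Read 'a': q3→{q1, q5, q9}, q5→{q6, q8}, q8→{q2, q5, q8, q9}, q9→{q1, q4, q7, q8}; now {q1, q2, q4, q5, q6, q7, q8, q9}.
Read 'c': q1→{q4}, q2→{q9}, q4→{q1, q9}, q5→{q7, q8}, q6→{q3, q7, q9}, q7→∅, q8→∅, q9→{q3, q4}; union {q1, q3, q4, q7, q8, q9}; ε-closure = {q1, q3, q4, q5, q7, q8, q9}.
Read 'a': q1→∅, q3→{q1, q5, q9}, q4→{q4, q7}, q5→{q6, q8}, q7→{q5, q8}, q8→{q2, q5, q8, q9}, q9→{q1, q4, q7, q8}; now {q1, q2, q4, q5, q6, q7, q8, q9}.
Read 'a': q1→∅, q2→{q4, q7}, q4→{q4, q7}, q5→{q6, q8}, q6→{q1, q4, q7, q8}, q7→{q5, q8}, q8→{q2, q5, q8, q9}, q9→{q1, q4, q7, q8}; now {q1, q2, q4, q5, q6, q7, q8, q9}.
Read 'b': q1→{q1}, q2→{q7}, q4→{q3, q8, q9}, q5→{q1, q8, q9}, q6→{q9}, q7→{q1}, q8→{q5, q7, q8}, q9→{q7}; now {q1, q3, q5, q7, q8, q9}.
Read 'b': q1→{q1}, q3→{q8}, q5→{q1, q8, q9}, q7→{q1}, q8→{q5, q7, q8}, q9→{q7}; now {q1, q5, q7, q8, q9}.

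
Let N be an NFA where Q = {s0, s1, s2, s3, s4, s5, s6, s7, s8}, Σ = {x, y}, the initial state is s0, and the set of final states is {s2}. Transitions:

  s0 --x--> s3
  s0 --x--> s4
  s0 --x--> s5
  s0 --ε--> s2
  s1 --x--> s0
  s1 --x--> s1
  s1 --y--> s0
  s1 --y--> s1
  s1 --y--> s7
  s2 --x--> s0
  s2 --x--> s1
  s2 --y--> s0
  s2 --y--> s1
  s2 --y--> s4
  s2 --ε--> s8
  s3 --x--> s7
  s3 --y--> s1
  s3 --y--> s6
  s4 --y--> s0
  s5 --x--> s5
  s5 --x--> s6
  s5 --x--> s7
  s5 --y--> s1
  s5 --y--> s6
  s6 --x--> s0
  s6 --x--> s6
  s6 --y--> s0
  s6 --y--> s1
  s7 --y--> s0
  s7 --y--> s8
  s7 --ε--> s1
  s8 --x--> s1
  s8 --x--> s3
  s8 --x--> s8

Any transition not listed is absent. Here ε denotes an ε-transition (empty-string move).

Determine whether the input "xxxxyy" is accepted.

Start: ε-closure({s0}) = {s0, s2, s8}.
Read 'x': s0→{s3, s4, s5}, s2→{s0, s1}, s8→{s1, s3, s8}; union {s0, s1, s3, s4, s5, s8}; ε-closure = {s0, s1, s2, s3, s4, s5, s8}.
Read 'x': s0→{s3, s4, s5}, s1→{s0, s1}, s2→{s0, s1}, s3→{s7}, s4→∅, s5→{s5, s6, s7}, s8→{s1, s3, s8}; union {s0, s1, s3, s4, s5, s6, s7, s8}; ε-closure = {s0, s1, s2, s3, s4, s5, s6, s7, s8}.
Read 'x': s0→{s3, s4, s5}, s1→{s0, s1}, s2→{s0, s1}, s3→{s7}, s4→∅, s5→{s5, s6, s7}, s6→{s0, s6}, s7→∅, s8→{s1, s3, s8}; union {s0, s1, s3, s4, s5, s6, s7, s8}; ε-closure = {s0, s1, s2, s3, s4, s5, s6, s7, s8}.
Read 'x': s0→{s3, s4, s5}, s1→{s0, s1}, s2→{s0, s1}, s3→{s7}, s4→∅, s5→{s5, s6, s7}, s6→{s0, s6}, s7→∅, s8→{s1, s3, s8}; union {s0, s1, s3, s4, s5, s6, s7, s8}; ε-closure = {s0, s1, s2, s3, s4, s5, s6, s7, s8}.
Read 'y': s0→∅, s1→{s0, s1, s7}, s2→{s0, s1, s4}, s3→{s1, s6}, s4→{s0}, s5→{s1, s6}, s6→{s0, s1}, s7→{s0, s8}, s8→∅; union {s0, s1, s4, s6, s7, s8}; ε-closure = {s0, s1, s2, s4, s6, s7, s8}.
Read 'y': s0→∅, s1→{s0, s1, s7}, s2→{s0, s1, s4}, s4→{s0}, s6→{s0, s1}, s7→{s0, s8}, s8→∅; union {s0, s1, s4, s7, s8}; ε-closure = {s0, s1, s2, s4, s7, s8}.
The final set {s0, s1, s2, s4, s7, s8} contains the accepting state s2.

Yes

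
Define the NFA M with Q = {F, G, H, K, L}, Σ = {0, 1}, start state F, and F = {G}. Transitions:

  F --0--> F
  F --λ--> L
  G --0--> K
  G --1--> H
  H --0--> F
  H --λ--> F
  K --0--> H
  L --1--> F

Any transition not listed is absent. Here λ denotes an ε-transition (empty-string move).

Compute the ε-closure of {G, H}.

{F, G, H, L}

Begin with {G, H}.
ε-move H → F; add F.
ε-move F → L; add L.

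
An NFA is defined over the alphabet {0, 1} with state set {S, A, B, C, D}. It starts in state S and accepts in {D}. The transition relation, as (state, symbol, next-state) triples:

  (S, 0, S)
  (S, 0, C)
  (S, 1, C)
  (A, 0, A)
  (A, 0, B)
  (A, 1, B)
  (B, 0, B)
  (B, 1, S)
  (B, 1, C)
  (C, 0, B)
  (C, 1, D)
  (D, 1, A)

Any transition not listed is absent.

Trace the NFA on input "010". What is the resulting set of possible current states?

Start in {S}.
Read '0': {S} → {S, C}.
Read '1': {S, C} → {C, D}.
Read '0': {C, D} → {B}.

{B}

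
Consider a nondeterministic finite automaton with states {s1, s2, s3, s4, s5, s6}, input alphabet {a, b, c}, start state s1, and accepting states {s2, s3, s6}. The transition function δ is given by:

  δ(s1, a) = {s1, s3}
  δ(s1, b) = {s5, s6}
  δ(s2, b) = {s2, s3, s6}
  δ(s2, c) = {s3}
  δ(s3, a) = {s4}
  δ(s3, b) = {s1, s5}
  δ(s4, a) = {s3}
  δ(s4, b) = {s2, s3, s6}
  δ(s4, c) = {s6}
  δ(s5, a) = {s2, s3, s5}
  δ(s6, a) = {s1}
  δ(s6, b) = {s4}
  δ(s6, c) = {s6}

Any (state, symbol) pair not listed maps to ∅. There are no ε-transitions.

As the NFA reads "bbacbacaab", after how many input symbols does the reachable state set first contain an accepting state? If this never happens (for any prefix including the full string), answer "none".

1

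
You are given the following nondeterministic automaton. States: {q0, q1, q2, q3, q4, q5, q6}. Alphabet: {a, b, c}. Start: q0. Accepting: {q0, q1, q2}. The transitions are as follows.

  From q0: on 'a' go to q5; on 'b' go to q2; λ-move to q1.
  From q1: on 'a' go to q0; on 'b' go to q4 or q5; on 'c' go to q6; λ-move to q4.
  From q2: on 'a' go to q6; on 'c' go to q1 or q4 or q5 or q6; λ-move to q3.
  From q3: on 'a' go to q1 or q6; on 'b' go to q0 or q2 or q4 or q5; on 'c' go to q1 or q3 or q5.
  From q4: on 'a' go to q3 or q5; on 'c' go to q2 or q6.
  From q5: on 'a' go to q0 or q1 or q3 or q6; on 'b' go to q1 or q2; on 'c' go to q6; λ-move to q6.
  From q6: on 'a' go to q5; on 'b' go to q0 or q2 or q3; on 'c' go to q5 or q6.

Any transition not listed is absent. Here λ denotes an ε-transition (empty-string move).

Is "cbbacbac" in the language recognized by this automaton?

Yes

Start: ε-closure({q0}) = {q0, q1, q4}.
Read 'c': {q0, q1, q4} → {q2, q3, q6}.
Read 'b': {q2, q3, q6} → {q0, q1, q2, q3, q4, q5, q6}.
Read 'b': {q0, q1, q2, q3, q4, q5, q6} → {q0, q1, q2, q3, q4, q5, q6}.
Read 'a': {q0, q1, q2, q3, q4, q5, q6} → {q0, q1, q3, q4, q5, q6}.
Read 'c': {q0, q1, q3, q4, q5, q6} → {q1, q2, q3, q4, q5, q6}.
Read 'b': {q1, q2, q3, q4, q5, q6} → {q0, q1, q2, q3, q4, q5, q6}.
Read 'a': {q0, q1, q2, q3, q4, q5, q6} → {q0, q1, q3, q4, q5, q6}.
Read 'c': {q0, q1, q3, q4, q5, q6} → {q1, q2, q3, q4, q5, q6}.
The final set {q1, q2, q3, q4, q5, q6} contains the accepting states q1, q2.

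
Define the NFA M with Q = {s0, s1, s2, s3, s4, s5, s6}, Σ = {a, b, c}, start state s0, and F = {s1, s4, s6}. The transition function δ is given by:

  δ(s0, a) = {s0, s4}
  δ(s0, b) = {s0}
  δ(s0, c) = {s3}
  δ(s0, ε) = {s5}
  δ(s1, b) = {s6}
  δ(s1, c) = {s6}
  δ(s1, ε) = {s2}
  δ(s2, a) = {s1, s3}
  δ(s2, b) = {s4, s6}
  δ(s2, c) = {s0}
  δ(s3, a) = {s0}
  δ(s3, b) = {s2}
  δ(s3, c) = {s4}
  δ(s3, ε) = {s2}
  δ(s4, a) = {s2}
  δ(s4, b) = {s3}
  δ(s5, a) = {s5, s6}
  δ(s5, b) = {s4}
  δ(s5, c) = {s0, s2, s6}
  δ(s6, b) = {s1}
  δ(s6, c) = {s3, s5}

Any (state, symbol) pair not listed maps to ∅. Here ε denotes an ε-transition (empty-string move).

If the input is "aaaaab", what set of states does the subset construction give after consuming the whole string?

{s0, s1, s2, s3, s4, s5, s6}

Start: ε-closure({s0}) = {s0, s5}.
Read 'a': {s0, s5} → {s0, s4, s5, s6}.
Read 'a': {s0, s4, s5, s6} → {s0, s2, s4, s5, s6}.
Read 'a': {s0, s2, s4, s5, s6} → {s0, s1, s2, s3, s4, s5, s6}.
Read 'a': {s0, s1, s2, s3, s4, s5, s6} → {s0, s1, s2, s3, s4, s5, s6}.
Read 'a': {s0, s1, s2, s3, s4, s5, s6} → {s0, s1, s2, s3, s4, s5, s6}.
Read 'b': {s0, s1, s2, s3, s4, s5, s6} → {s0, s1, s2, s3, s4, s5, s6}.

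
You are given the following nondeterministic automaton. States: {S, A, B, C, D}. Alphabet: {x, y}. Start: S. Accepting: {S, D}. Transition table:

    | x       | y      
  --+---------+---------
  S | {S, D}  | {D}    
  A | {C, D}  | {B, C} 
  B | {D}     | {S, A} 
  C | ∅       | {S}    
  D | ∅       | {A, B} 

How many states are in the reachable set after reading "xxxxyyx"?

3

Start in {S}.
Read 'x': {S} → {S, D}.
Read 'x': {S, D} → {S, D}.
Read 'x': {S, D} → {S, D}.
Read 'x': {S, D} → {S, D}.
Read 'y': {S, D} → {A, B, D}.
Read 'y': {A, B, D} → {S, A, B, C}.
Read 'x': {S, A, B, C} → {S, C, D}.
That set has 3 states.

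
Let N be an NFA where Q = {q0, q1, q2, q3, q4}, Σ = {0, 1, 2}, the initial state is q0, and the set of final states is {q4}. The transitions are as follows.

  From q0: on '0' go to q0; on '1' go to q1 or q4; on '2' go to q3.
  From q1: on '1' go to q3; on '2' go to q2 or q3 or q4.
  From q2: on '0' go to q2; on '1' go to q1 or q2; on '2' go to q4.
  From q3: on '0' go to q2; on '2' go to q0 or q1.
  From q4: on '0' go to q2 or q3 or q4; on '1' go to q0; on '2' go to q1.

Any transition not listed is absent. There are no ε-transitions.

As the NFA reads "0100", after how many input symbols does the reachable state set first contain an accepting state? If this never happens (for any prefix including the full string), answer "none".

Start in {q0}.
Read '0': {q0} → {q0}.
Read '1': {q0} → {q1, q4}.
None of the earlier sets intersect F, but {q1, q4} does.

2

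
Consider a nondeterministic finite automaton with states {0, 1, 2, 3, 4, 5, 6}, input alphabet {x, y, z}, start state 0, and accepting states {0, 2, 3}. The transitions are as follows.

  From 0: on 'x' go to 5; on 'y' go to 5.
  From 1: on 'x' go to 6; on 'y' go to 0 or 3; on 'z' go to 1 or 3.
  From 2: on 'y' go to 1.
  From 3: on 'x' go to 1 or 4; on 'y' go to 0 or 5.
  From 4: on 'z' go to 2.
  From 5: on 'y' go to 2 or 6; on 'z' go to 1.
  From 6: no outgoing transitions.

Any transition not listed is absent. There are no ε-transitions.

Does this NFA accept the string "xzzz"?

Start in {0}.
Read 'x': 0→{5}; now {5}.
Read 'z': 5→{1}; now {1}.
Read 'z': 1→{1, 3}; now {1, 3}.
Read 'z': 1→{1, 3}, 3→∅; now {1, 3}.
The final set {1, 3} contains the accepting state 3.

Yes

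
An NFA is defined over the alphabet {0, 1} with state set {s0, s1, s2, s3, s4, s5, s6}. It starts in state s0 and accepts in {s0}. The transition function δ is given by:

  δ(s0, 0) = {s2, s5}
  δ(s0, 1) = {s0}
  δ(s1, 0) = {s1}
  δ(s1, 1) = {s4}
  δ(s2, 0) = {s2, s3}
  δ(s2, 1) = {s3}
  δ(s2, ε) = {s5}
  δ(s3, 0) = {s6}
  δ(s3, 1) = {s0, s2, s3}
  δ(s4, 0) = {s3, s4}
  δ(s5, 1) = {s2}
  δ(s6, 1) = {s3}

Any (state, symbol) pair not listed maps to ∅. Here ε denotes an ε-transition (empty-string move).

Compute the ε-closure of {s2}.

Begin with {s2}.
ε-move s2 → s5; add s5.

{s2, s5}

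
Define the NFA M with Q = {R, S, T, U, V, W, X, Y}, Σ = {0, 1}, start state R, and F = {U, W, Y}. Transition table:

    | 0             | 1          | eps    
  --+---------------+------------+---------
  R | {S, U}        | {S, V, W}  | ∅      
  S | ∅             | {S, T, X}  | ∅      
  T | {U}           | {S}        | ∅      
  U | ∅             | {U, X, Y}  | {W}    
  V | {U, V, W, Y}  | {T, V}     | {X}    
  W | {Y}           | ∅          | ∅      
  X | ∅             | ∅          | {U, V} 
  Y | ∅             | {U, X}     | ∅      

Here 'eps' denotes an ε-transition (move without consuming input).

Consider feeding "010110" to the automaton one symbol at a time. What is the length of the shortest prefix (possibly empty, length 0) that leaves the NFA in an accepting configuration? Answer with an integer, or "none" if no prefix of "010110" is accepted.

1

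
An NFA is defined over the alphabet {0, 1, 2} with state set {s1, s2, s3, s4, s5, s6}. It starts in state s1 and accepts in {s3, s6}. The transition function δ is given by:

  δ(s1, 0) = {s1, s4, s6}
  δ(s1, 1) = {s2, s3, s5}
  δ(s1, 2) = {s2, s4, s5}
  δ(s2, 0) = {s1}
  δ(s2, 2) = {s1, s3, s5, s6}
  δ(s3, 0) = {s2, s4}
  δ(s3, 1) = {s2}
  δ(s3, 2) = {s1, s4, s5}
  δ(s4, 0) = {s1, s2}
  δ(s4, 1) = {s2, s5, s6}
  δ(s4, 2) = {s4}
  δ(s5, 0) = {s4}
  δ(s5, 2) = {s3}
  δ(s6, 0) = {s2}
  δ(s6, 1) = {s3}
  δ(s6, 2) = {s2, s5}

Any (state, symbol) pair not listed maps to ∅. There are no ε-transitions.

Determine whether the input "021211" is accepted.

Start in {s1}.
Read '0': s1→{s1, s4, s6}; now {s1, s4, s6}.
Read '2': s1→{s2, s4, s5}, s4→{s4}, s6→{s2, s5}; now {s2, s4, s5}.
Read '1': s2→∅, s4→{s2, s5, s6}, s5→∅; now {s2, s5, s6}.
Read '2': s2→{s1, s3, s5, s6}, s5→{s3}, s6→{s2, s5}; now {s1, s2, s3, s5, s6}.
Read '1': s1→{s2, s3, s5}, s2→∅, s3→{s2}, s5→∅, s6→{s3}; now {s2, s3, s5}.
Read '1': s2→∅, s3→{s2}, s5→∅; now {s2}.
The final set {s2} contains no accepting state.

No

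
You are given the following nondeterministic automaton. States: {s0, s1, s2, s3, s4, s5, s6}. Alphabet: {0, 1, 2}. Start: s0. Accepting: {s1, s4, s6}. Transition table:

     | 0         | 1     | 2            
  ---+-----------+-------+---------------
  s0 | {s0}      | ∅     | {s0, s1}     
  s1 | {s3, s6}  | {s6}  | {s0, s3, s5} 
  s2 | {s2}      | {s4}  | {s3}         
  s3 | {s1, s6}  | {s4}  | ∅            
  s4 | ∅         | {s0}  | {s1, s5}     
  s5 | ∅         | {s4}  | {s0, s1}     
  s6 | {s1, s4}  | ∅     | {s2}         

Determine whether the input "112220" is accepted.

Start in {s0}.
Read '1': s0→∅; now ∅.
The set is empty and remains empty for the remaining 5 symbols.
The final set ∅ contains no accepting state.

No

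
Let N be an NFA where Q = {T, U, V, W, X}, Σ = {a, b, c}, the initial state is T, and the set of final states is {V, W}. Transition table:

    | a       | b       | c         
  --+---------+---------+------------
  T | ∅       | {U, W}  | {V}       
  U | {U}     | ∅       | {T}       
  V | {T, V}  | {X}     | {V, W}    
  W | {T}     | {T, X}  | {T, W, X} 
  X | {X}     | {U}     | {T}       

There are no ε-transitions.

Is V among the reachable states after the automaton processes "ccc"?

Start in {T}.
Read 'c': T→{V}; now {V}.
Read 'c': V→{V, W}; now {V, W}.
Read 'c': V→{V, W}, W→{T, W, X}; now {T, V, W, X}.
State V is in {T, V, W, X}.

Yes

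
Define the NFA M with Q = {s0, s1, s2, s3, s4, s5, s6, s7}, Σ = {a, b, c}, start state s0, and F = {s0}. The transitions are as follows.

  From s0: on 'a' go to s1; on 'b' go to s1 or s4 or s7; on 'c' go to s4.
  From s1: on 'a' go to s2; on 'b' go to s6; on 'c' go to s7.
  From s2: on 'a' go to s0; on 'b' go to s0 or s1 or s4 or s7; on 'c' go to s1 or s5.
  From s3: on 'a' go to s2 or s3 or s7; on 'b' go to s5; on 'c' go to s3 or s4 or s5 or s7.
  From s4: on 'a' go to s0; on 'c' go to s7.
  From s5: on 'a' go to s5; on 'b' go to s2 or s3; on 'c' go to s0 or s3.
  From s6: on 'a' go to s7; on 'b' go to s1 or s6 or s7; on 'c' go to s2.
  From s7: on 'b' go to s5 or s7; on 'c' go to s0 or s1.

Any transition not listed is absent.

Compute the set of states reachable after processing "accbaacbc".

{s0, s1, s3}

Start in {s0}.
Read 'a': s0→{s1}; now {s1}.
Read 'c': s1→{s7}; now {s7}.
Read 'c': s7→{s0, s1}; now {s0, s1}.
Read 'b': s0→{s1, s4, s7}, s1→{s6}; now {s1, s4, s6, s7}.
Read 'a': s1→{s2}, s4→{s0}, s6→{s7}, s7→∅; now {s0, s2, s7}.
Read 'a': s0→{s1}, s2→{s0}, s7→∅; now {s0, s1}.
Read 'c': s0→{s4}, s1→{s7}; now {s4, s7}.
Read 'b': s4→∅, s7→{s5, s7}; now {s5, s7}.
Read 'c': s5→{s0, s3}, s7→{s0, s1}; now {s0, s1, s3}.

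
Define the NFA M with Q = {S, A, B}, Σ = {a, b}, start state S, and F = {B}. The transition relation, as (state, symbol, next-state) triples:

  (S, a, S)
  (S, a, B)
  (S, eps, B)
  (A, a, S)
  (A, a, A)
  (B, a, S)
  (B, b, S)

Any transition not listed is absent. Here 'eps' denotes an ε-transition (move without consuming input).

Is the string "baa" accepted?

Yes

Start: ε-closure({S}) = {S, B}.
Read 'b': {S, B} → {S, B}.
Read 'a': {S, B} → {S, B}.
Read 'a': {S, B} → {S, B}.
The final set {S, B} contains the accepting state B.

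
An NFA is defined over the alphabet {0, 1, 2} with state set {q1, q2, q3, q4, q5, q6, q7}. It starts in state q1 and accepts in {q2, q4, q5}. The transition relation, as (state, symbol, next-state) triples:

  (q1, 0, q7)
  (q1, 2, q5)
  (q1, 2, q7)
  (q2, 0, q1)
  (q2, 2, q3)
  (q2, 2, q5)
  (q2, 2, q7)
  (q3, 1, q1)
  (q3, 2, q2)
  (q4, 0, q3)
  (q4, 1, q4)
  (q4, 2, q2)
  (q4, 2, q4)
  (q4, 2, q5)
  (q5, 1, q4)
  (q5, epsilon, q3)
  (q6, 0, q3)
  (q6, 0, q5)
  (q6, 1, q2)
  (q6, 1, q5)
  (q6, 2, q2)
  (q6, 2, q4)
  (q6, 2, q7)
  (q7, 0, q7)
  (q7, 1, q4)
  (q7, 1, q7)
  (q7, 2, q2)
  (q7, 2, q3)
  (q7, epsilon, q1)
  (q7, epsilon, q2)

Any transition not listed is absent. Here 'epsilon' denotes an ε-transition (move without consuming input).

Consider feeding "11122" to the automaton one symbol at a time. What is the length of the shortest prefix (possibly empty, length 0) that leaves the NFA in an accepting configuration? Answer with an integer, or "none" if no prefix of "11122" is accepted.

none

Start in {q1}.
Read '1': {q1} → ∅.
The set is empty and remains empty for the remaining 4 symbols.
No reachable set along the way intersects F.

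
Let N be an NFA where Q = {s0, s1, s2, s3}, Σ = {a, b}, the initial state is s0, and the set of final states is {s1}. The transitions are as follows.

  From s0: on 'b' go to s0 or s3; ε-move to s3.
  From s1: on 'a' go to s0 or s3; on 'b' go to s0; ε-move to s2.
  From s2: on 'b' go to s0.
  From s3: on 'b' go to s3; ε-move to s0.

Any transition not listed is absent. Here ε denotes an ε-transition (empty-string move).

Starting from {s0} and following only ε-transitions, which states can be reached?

Begin with {s0}.
ε-move s0 → s3; add s3.

{s0, s3}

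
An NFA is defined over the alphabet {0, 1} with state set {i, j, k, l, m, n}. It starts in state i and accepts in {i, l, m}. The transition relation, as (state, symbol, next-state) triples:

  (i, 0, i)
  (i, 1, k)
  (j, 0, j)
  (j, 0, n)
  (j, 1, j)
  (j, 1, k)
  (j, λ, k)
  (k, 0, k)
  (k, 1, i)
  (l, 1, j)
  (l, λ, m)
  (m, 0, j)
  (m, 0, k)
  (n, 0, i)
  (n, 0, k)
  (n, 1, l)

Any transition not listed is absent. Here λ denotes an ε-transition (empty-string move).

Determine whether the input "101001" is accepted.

Start in {i}.
Read '1': {i} → {k}.
Read '0': {k} → {k}.
Read '1': {k} → {i}.
Read '0': {i} → {i}.
Read '0': {i} → {i}.
Read '1': {i} → {k}.
The final set {k} contains no accepting state.

No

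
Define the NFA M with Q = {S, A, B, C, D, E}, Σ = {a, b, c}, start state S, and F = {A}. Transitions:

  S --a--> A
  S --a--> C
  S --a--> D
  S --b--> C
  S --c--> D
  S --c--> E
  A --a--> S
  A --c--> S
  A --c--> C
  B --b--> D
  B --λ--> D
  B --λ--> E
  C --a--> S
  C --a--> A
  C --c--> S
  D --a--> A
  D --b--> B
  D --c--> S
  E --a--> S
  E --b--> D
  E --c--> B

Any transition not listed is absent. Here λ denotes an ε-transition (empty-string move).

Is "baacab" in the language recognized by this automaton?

No

Start in {S}.
Read 'b': S→{C}; now {C}.
Read 'a': C→{S, A}; now {S, A}.
Read 'a': S→{A, C, D}, A→{S}; now {S, A, C, D}.
Read 'c': S→{D, E}, A→{S, C}, C→{S}, D→{S}; now {S, C, D, E}.
Read 'a': S→{A, C, D}, C→{S, A}, D→{A}, E→{S}; now {S, A, C, D}.
Read 'b': S→{C}, A→∅, C→∅, D→{B}; union {B, C}; ε-closure = {B, C, D, E}.
The final set {B, C, D, E} contains no accepting state.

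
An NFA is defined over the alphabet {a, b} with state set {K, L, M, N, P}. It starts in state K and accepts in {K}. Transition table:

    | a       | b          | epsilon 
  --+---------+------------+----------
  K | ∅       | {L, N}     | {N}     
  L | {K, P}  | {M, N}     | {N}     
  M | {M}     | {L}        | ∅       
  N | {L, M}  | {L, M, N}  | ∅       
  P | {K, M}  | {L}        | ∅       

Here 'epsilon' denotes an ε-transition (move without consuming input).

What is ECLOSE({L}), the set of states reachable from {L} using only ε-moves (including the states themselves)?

{L, N}

Begin with {L}.
ε-move L → N; add N.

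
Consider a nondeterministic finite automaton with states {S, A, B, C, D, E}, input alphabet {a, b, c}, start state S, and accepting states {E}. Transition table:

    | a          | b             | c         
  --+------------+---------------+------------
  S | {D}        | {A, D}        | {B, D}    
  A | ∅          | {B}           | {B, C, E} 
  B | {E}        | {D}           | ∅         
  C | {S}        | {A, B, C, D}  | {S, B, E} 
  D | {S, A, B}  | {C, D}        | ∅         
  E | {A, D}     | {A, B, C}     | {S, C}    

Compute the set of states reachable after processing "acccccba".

∅

Start in {S}.
Read 'a': {S} → {D}.
Read 'c': {D} → ∅.
The set is empty and remains empty for the remaining 6 symbols.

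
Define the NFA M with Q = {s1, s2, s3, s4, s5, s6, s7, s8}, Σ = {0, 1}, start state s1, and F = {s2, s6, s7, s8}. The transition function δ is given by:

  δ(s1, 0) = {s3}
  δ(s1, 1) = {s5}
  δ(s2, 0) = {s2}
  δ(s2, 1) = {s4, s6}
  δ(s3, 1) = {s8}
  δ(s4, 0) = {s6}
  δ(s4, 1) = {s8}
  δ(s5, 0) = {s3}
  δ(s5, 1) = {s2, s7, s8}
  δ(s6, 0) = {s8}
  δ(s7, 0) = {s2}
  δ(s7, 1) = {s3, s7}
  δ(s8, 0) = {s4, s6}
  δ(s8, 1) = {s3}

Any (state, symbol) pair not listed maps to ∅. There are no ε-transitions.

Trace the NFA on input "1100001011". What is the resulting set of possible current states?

Start in {s1}.
Read '1': {s1} → {s5}.
Read '1': {s5} → {s2, s7, s8}.
Read '0': {s2, s7, s8} → {s2, s4, s6}.
Read '0': {s2, s4, s6} → {s2, s6, s8}.
Read '0': {s2, s6, s8} → {s2, s4, s6, s8}.
Read '0': {s2, s4, s6, s8} → {s2, s4, s6, s8}.
Read '1': {s2, s4, s6, s8} → {s3, s4, s6, s8}.
Read '0': {s3, s4, s6, s8} → {s4, s6, s8}.
Read '1': {s4, s6, s8} → {s3, s8}.
Read '1': {s3, s8} → {s3, s8}.

{s3, s8}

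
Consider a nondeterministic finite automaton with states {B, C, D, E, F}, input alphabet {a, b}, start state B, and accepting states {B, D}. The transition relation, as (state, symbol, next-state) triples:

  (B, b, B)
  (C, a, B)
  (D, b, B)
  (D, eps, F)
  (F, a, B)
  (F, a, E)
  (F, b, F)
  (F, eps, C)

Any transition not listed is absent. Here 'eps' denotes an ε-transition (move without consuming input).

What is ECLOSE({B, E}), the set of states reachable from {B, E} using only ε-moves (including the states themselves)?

Begin with {B, E}.
No ε-moves leave this set, so the closure equals the set itself.

{B, E}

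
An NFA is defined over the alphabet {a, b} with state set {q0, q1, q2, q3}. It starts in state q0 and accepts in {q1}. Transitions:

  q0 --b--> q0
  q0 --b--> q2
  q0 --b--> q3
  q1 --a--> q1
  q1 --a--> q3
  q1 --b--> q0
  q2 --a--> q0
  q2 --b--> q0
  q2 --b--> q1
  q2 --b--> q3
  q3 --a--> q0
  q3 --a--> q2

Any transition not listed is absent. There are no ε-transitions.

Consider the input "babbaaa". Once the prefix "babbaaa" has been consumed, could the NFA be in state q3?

Yes

Start in {q0}.
Read 'b': {q0} → {q0, q2, q3}.
Read 'a': {q0, q2, q3} → {q0, q2}.
Read 'b': {q0, q2} → {q0, q1, q2, q3}.
Read 'b': {q0, q1, q2, q3} → {q0, q1, q2, q3}.
Read 'a': {q0, q1, q2, q3} → {q0, q1, q2, q3}.
Read 'a': {q0, q1, q2, q3} → {q0, q1, q2, q3}.
Read 'a': {q0, q1, q2, q3} → {q0, q1, q2, q3}.
State q3 is in {q0, q1, q2, q3}.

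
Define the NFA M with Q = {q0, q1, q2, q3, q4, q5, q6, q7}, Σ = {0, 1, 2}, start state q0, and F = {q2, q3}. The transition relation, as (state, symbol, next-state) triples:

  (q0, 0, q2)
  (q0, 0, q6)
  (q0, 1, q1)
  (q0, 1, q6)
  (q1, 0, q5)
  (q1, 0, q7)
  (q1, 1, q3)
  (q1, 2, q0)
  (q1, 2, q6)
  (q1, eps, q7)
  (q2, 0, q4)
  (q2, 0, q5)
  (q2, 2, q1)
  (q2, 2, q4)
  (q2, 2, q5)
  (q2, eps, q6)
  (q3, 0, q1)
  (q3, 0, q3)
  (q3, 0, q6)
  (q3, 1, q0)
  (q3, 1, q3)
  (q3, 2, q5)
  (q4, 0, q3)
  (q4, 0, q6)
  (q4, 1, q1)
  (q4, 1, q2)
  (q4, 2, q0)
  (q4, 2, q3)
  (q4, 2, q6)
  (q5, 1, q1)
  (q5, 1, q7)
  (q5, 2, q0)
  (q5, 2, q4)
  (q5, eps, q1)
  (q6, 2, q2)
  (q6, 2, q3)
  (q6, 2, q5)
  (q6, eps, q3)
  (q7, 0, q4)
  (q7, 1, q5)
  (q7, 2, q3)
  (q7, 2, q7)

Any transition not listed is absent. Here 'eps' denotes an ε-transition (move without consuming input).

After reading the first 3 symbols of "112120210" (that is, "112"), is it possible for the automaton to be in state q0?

Yes

Start in {q0}.
Read '1': q0→{q1, q6}; union {q1, q6}; ε-closure = {q1, q3, q6, q7}.
Read '1': q1→{q3}, q3→{q0, q3}, q6→∅, q7→{q5}; union {q0, q3, q5}; ε-closure = {q0, q1, q3, q5, q7}.
Read '2': q0→∅, q1→{q0, q6}, q3→{q5}, q5→{q0, q4}, q7→{q3, q7}; union {q0, q3, q4, q5, q6, q7}; ε-closure = {q0, q1, q3, q4, q5, q6, q7}.
State q0 is in {q0, q1, q3, q4, q5, q6, q7}.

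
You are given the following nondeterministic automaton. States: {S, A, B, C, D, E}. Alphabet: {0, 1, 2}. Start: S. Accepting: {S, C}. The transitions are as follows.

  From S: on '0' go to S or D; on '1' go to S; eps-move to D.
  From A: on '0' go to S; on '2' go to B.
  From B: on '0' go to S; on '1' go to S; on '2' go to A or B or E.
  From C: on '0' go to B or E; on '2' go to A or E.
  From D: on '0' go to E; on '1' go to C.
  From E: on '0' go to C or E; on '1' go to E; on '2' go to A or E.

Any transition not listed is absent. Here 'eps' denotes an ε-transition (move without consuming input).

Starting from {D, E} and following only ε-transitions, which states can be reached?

Begin with {D, E}.
No ε-moves leave this set, so the closure equals the set itself.

{D, E}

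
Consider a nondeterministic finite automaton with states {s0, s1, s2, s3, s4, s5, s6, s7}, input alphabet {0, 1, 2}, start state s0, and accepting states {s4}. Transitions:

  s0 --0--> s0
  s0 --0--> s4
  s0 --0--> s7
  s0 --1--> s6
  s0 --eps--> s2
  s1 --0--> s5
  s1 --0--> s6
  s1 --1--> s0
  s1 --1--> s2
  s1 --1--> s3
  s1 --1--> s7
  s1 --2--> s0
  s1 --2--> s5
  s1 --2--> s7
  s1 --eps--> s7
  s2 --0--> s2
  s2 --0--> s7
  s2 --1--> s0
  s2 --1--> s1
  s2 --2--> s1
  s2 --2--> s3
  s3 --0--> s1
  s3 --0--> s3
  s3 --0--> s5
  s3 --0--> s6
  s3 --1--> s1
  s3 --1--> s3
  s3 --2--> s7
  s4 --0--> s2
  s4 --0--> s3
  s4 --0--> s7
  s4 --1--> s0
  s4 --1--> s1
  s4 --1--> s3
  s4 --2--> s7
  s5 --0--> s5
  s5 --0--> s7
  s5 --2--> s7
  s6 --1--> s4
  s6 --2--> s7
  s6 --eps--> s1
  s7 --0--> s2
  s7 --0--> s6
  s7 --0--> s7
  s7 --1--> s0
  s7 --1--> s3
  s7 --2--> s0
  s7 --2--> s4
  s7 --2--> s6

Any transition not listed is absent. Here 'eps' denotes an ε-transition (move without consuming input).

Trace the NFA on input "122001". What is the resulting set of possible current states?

Start: ε-closure({s0}) = {s0, s2}.
Read '1': {s0, s2} → {s0, s1, s2, s6, s7}.
Read '2': {s0, s1, s2, s6, s7} → {s0, s1, s2, s3, s4, s5, s6, s7}.
Read '2': {s0, s1, s2, s3, s4, s5, s6, s7} → {s0, s1, s2, s3, s4, s5, s6, s7}.
Read '0': {s0, s1, s2, s3, s4, s5, s6, s7} → {s0, s1, s2, s3, s4, s5, s6, s7}.
Read '0': {s0, s1, s2, s3, s4, s5, s6, s7} → {s0, s1, s2, s3, s4, s5, s6, s7}.
Read '1': {s0, s1, s2, s3, s4, s5, s6, s7} → {s0, s1, s2, s3, s4, s6, s7}.

{s0, s1, s2, s3, s4, s6, s7}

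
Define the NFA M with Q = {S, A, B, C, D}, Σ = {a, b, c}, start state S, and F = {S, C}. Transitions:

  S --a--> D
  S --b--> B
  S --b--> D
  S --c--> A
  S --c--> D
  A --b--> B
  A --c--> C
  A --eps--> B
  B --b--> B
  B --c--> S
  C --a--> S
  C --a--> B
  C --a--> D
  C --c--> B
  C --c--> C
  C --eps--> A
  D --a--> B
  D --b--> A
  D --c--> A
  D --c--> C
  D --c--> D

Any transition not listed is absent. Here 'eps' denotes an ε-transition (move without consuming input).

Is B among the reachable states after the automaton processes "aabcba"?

Yes

Start in {S}.
Read 'a': {S} → {D}.
Read 'a': {D} → {B}.
Read 'b': {B} → {B}.
Read 'c': {B} → {S}.
Read 'b': {S} → {B, D}.
Read 'a': {B, D} → {B}.
State B is in {B}.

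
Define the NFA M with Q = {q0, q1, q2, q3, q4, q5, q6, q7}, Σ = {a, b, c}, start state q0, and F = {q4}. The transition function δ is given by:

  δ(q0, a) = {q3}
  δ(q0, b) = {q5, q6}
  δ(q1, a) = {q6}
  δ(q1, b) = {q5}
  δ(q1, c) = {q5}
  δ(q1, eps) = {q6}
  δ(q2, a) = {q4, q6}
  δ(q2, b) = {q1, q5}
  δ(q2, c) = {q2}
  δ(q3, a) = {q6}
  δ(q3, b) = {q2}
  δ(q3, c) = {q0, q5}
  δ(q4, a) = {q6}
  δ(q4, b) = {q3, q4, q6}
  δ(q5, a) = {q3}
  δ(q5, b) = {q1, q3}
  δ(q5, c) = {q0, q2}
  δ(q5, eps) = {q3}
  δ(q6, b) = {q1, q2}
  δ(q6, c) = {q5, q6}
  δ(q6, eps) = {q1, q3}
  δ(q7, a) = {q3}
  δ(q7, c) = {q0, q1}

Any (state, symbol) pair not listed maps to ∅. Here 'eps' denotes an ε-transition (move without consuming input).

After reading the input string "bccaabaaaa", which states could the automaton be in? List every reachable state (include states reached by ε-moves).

Start in {q0}.
Read 'b': q0→{q5, q6}; union {q5, q6}; ε-closure = {q1, q3, q5, q6}.
Read 'c': q1→{q5}, q3→{q0, q5}, q5→{q0, q2}, q6→{q5, q6}; union {q0, q2, q5, q6}; ε-closure = {q0, q1, q2, q3, q5, q6}.
Read 'c': q0→∅, q1→{q5}, q2→{q2}, q3→{q0, q5}, q5→{q0, q2}, q6→{q5, q6}; union {q0, q2, q5, q6}; ε-closure = {q0, q1, q2, q3, q5, q6}.
Read 'a': q0→{q3}, q1→{q6}, q2→{q4, q6}, q3→{q6}, q5→{q3}, q6→∅; union {q3, q4, q6}; ε-closure = {q1, q3, q4, q6}.
Read 'a': q1→{q6}, q3→{q6}, q4→{q6}, q6→∅; union {q6}; ε-closure = {q1, q3, q6}.
Read 'b': q1→{q5}, q3→{q2}, q6→{q1, q2}; union {q1, q2, q5}; ε-closure = {q1, q2, q3, q5, q6}.
Read 'a': q1→{q6}, q2→{q4, q6}, q3→{q6}, q5→{q3}, q6→∅; union {q3, q4, q6}; ε-closure = {q1, q3, q4, q6}.
Read 'a': q1→{q6}, q3→{q6}, q4→{q6}, q6→∅; union {q6}; ε-closure = {q1, q3, q6}.
Read 'a': q1→{q6}, q3→{q6}, q6→∅; union {q6}; ε-closure = {q1, q3, q6}.
Read 'a': q1→{q6}, q3→{q6}, q6→∅; union {q6}; ε-closure = {q1, q3, q6}.

{q1, q3, q6}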